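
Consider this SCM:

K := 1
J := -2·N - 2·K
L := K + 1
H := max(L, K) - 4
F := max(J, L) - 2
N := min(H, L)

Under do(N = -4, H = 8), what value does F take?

4

The joint intervention fixes N = -4, H = 8, removing each variable's own equation.
L = K + 1  [with K=1]  = 2
J = -2·N - 2·K  [with N=-4, K=1]  = 6
F = max(J, L) - 2  [with J=6, L=2]  = 4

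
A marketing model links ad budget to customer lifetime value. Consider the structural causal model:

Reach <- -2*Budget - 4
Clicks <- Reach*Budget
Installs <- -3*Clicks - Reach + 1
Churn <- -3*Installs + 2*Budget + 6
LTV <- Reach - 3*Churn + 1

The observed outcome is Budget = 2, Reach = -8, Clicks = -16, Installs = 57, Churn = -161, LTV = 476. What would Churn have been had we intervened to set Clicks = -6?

-71

do(Clicks=-6) replaces the equation Clicks <- Reach*Budget with the constant Clicks = -6.
Reach = -2*Budget - 4  [with Budget=2]  = -8
Installs = -3*Clicks - Reach + 1  [with Clicks=-6, Reach=-8]  = 27
Churn = -3*Installs + 2*Budget + 6  [with Installs=27, Budget=2]  = -71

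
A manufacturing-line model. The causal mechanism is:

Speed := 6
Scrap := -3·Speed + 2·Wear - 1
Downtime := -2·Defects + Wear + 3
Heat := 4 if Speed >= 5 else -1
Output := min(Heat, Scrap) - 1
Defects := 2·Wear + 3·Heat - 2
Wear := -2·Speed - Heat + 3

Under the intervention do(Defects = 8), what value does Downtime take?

The intervention breaks the incoming arrows to Defects: Defects := 2·Wear + 3·Heat - 2 no longer applies, and Defects = 8.
Heat = 4 if Speed >= 5 else -1  [with Speed=6]  = 4
Wear = -2·Speed - Heat + 3  [with Speed=6, Heat=4]  = -13
Downtime = -2·Defects + Wear + 3  [with Defects=8, Wear=-13]  = -26

-26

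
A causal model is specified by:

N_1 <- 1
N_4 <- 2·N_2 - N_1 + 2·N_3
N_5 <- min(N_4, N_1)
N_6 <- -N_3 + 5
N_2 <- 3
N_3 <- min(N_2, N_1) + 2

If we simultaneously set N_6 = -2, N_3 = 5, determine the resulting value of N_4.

15

Under do(N_6 = -2, N_3 = 5), each intervened variable's structural equation is replaced by its fixed value.
N_4 = 2·N_2 - N_1 + 2·N_3  [with N_2=3, N_1=1, N_3=5]  = 15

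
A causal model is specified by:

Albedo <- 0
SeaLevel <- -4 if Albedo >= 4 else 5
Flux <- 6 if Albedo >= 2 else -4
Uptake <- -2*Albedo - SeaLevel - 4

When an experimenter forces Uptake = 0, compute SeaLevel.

The intervention breaks the incoming arrows to Uptake: Uptake <- -2*Albedo - SeaLevel - 4 no longer applies, and Uptake = 0.
Since SeaLevel is not a descendant of the intervened variable, it is unaffected.
SeaLevel = -4 if Albedo >= 4 else 5  [with Albedo=0]  = 5

5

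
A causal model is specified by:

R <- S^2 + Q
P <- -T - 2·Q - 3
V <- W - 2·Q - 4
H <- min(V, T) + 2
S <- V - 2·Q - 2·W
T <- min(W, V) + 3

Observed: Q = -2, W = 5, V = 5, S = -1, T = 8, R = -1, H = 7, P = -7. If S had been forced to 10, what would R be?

98

Under do(S=10), the mechanism S <- V - 2·Q - 2·W is discarded; S is fixed at 10.
R = S^2 + Q  [with S=10, Q=-2]  = 98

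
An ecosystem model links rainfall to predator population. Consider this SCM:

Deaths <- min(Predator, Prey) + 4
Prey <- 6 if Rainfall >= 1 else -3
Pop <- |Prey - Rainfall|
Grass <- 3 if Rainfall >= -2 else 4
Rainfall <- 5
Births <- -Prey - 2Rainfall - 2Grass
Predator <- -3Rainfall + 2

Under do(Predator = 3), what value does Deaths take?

Under do(Predator=3), the mechanism Predator <- -3Rainfall + 2 is discarded; Predator is fixed at 3.
Prey = 6 if Rainfall >= 1 else -3  [with Rainfall=5]  = 6
Deaths = min(Predator, Prey) + 4  [with Predator=3, Prey=6]  = 7

7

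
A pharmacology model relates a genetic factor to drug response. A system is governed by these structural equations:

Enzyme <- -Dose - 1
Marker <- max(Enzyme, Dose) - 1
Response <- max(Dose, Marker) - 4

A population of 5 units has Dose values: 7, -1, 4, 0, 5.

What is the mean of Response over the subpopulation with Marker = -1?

-4.5

Observing Marker=-1 restricts to units where Marker's equation naturally yields -1: Dose ∈ {-1, 0}. In that subpopulation Response = -5, -4, mean -4.5.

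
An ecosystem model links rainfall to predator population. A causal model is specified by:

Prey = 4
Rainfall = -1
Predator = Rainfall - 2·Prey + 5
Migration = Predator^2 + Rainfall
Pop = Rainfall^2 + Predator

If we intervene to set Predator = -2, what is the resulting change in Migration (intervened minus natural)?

The intervention breaks the incoming arrows to Predator: Predator = Rainfall - 2·Prey + 5 no longer applies, and Predator = -2.
Migration = Predator^2 + Rainfall  [with Predator=-2, Rainfall=-1]  = 3
Without intervention: Predator = Rainfall - 2·Prey + 5  [with Rainfall=-1, Prey=4]  = -4; Migration = Predator^2 + Rainfall  [with Predator=-4, Rainfall=-1]  = 15.
Change = 3 − 15 = -12.

-12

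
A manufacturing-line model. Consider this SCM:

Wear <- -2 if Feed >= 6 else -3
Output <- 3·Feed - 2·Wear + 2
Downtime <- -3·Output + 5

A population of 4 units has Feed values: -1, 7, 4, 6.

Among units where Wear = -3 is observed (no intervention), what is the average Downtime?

E[Downtime|Wear=-3] averages over only the 2 units with Wear=-3 (Feed = -1, 4): Downtime = -10, -55, mean -32.5.

-32.5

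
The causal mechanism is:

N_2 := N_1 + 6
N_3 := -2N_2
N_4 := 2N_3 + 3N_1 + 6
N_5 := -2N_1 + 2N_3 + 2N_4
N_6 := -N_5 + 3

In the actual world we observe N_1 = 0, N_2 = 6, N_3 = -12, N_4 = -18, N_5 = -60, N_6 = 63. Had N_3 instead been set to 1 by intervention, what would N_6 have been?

-15

The intervention breaks the incoming arrows to N_3: N_3 := -2N_2 no longer applies, and N_3 = 1.
N_4 = 2N_3 + 3N_1 + 6  [with N_3=1, N_1=0]  = 8
N_5 = -2N_1 + 2N_3 + 2N_4  [with N_1=0, N_3=1, N_4=8]  = 18
N_6 = -N_5 + 3  [with N_5=18]  = -15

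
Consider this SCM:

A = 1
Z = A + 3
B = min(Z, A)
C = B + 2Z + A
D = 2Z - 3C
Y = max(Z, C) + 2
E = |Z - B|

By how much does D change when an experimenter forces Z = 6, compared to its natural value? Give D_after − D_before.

-8

do(Z=6) replaces the equation Z = A + 3 with the constant Z = 6.
B = min(Z, A)  [with Z=6, A=1]  = 1
C = B + 2Z + A  [with B=1, Z=6, A=1]  = 14
D = 2Z - 3C  [with Z=6, C=14]  = -30
Without intervention: Z = A + 3  [with A=1]  = 4; B = min(Z, A)  [with Z=4, A=1]  = 1; C = B + 2Z + A  [with B=1, Z=4, A=1]  = 10; D = 2Z - 3C  [with Z=4, C=10]  = -22.
Change = -30 − (-22) = -8.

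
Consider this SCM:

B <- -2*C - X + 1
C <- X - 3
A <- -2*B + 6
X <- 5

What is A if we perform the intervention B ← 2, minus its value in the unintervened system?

The intervention breaks the incoming arrows to B: B <- -2*C - X + 1 no longer applies, and B = 2.
A = -2*B + 6  [with B=2]  = 2
Without intervention: C = X - 3  [with X=5]  = 2; B = -2*C - X + 1  [with C=2, X=5]  = -8; A = -2*B + 6  [with B=-8]  = 22.
Change = 2 − 22 = -20.

-20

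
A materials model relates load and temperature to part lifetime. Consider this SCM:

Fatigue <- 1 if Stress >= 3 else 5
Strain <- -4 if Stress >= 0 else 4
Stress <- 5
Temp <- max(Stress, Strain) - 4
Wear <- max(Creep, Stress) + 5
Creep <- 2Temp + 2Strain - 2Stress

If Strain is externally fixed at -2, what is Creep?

Under do(Strain=-2), the mechanism Strain <- -4 if Stress >= 0 else 4 is discarded; Strain is fixed at -2.
Temp = max(Stress, Strain) - 4  [with Stress=5, Strain=-2]  = 1
Creep = 2Temp + 2Strain - 2Stress  [with Temp=1, Strain=-2, Stress=5]  = -12

-12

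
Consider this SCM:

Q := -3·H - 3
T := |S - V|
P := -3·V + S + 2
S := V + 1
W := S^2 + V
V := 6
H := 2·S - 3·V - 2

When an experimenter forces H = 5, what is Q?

-18

The intervention breaks the incoming arrows to H: H := 2·S - 3·V - 2 no longer applies, and H = 5.
Q = -3·H - 3  [with H=5]  = -18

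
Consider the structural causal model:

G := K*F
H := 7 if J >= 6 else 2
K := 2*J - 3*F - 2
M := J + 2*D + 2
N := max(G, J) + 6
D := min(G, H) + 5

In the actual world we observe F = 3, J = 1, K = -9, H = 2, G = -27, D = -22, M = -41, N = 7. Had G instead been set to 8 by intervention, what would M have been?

17

Under do(G=8), the mechanism G := K*F is discarded; G is fixed at 8.
H = 7 if J >= 6 else 2  [with J=1]  = 2
D = min(G, H) + 5  [with G=8, H=2]  = 7
M = J + 2*D + 2  [with J=1, D=7]  = 17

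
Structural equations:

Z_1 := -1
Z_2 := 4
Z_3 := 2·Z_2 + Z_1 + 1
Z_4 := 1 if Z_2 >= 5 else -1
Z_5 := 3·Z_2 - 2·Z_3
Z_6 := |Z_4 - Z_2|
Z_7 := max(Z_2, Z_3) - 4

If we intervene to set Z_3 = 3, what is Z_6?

The intervention breaks the incoming arrows to Z_3: Z_3 := 2·Z_2 + Z_1 + 1 no longer applies, and Z_3 = 3.
No directed path runs from Z_3 to Z_6, so Z_6 keeps its natural value.
Z_4 = 1 if Z_2 >= 5 else -1  [with Z_2=4]  = -1
Z_6 = |Z_4 - Z_2|  [with Z_4=-1, Z_2=4]  = 5

5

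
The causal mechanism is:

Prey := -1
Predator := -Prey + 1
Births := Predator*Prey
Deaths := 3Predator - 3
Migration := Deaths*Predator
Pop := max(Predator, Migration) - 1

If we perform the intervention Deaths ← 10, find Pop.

Under do(Deaths=10), the mechanism Deaths := 3Predator - 3 is discarded; Deaths is fixed at 10.
Predator = -Prey + 1  [with Prey=-1]  = 2
Migration = Deaths*Predator  [with Deaths=10, Predator=2]  = 20
Pop = max(Predator, Migration) - 1  [with Predator=2, Migration=20]  = 19

19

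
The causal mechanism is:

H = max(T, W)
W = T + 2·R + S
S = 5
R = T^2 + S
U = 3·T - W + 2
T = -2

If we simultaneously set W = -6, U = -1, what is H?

-2

Setting W = -6, U = -1 by intervention discards those variables' equations.
H = max(T, W)  [with T=-2, W=-6]  = -2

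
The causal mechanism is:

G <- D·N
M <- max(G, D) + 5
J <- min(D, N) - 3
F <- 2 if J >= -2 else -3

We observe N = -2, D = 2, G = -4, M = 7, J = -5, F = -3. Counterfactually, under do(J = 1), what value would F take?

2

The intervention breaks the incoming arrows to J: J <- min(D, N) - 3 no longer applies, and J = 1.
F = 2 if J >= -2 else -3  [with J=1]  = 2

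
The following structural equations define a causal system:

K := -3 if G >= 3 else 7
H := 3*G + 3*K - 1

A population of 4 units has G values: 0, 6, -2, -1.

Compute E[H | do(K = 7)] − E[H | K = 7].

5.25

Under do(K=7), K's equation is replaced by K=7 for every unit. Per-unit H: 20, 38, 14, 17. Mean = 22.25.
Observing K=7 restricts to units where K's equation naturally yields 7: G ∈ {0, -2, -1}. In that subpopulation H = 20, 14, 17, mean 17.
Difference = 22.25 − 17 = 5.25.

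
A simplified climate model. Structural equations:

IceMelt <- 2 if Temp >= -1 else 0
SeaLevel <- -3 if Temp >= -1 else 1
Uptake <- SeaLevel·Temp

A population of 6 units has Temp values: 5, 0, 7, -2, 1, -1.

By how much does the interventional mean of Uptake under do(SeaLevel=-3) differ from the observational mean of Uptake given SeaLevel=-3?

2.2

do(SeaLevel=-3) breaks SeaLevel's dependence on Temp. With SeaLevel=-3 fixed, Uptake across the units is -15, 0, -21, 6, -3, 3, mean -5.
Observing SeaLevel=-3 restricts to units where SeaLevel's equation naturally yields -3: Temp ∈ {5, 0, 7, 1, -1}. In that subpopulation Uptake = -15, 0, -21, -3, 3, mean -7.2.
Difference = -5 − (-7.2) = 2.2.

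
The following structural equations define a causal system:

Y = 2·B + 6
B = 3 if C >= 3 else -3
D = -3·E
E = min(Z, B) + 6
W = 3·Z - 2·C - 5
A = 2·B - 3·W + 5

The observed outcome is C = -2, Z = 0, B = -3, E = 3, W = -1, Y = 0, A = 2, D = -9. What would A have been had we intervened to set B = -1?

6

The intervention breaks the incoming arrows to B: B = 3 if C >= 3 else -3 no longer applies, and B = -1.
W = 3·Z - 2·C - 5  [with Z=0, C=-2]  = -1
A = 2·B - 3·W + 5  [with B=-1, W=-1]  = 6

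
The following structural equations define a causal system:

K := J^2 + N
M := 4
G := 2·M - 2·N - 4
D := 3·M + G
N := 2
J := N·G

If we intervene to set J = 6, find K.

38

Under do(J=6), the mechanism J := N·G is discarded; J is fixed at 6.
K = J^2 + N  [with J=6, N=2]  = 38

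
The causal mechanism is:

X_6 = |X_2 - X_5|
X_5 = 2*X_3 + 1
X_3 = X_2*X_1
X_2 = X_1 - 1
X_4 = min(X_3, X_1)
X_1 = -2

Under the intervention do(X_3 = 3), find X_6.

10

The intervention breaks the incoming arrows to X_3: X_3 = X_2*X_1 no longer applies, and X_3 = 3.
X_2 = X_1 - 1  [with X_1=-2]  = -3
X_5 = 2*X_3 + 1  [with X_3=3]  = 7
X_6 = |X_2 - X_5|  [with X_2=-3, X_5=7]  = 10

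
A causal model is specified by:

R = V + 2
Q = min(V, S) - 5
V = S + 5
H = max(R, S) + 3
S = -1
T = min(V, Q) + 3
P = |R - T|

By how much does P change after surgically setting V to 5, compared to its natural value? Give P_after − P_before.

Under do(V=5), the mechanism V = S + 5 is discarded; V is fixed at 5.
Q = min(V, S) - 5  [with V=5, S=-1]  = -6
R = V + 2  [with V=5]  = 7
T = min(V, Q) + 3  [with V=5, Q=-6]  = -3
P = |R - T|  [with R=7, T=-3]  = 10
Without intervention: V = S + 5  [with S=-1]  = 4; Q = min(V, S) - 5  [with V=4, S=-1]  = -6; R = V + 2  [with V=4]  = 6; T = min(V, Q) + 3  [with V=4, Q=-6]  = -3; P = |R - T|  [with R=6, T=-3]  = 9.
Change = 10 − 9 = 1.

1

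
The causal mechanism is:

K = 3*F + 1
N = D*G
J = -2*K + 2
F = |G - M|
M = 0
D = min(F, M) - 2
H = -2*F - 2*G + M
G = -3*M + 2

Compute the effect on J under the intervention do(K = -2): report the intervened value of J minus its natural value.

Intervening sets K = -2 and removes its equation (K = 3*F + 1).
J = -2*K + 2  [with K=-2]  = 6
Without intervention: G = -3*M + 2  [with M=0]  = 2; F = |G - M|  [with G=2, M=0]  = 2; K = 3*F + 1  [with F=2]  = 7; J = -2*K + 2  [with K=7]  = -12.
Change = 6 − (-12) = 18.

18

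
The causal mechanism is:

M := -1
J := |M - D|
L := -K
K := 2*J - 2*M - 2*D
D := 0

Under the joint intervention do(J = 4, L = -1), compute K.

10

The joint intervention fixes J = 4, L = -1, removing each variable's own equation.
K = 2*J - 2*M - 2*D  [with J=4, M=-1, D=0]  = 10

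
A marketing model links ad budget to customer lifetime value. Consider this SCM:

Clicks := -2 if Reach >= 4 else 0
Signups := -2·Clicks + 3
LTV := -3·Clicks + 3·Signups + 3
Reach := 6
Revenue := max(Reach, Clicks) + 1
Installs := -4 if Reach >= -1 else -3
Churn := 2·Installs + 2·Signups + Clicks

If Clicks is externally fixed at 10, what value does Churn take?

-32

do(Clicks=10) replaces the equation Clicks := -2 if Reach >= 4 else 0 with the constant Clicks = 10.
Installs = -4 if Reach >= -1 else -3  [with Reach=6]  = -4
Signups = -2·Clicks + 3  [with Clicks=10]  = -17
Churn = 2·Installs + 2·Signups + Clicks  [with Installs=-4, Signups=-17, Clicks=10]  = -32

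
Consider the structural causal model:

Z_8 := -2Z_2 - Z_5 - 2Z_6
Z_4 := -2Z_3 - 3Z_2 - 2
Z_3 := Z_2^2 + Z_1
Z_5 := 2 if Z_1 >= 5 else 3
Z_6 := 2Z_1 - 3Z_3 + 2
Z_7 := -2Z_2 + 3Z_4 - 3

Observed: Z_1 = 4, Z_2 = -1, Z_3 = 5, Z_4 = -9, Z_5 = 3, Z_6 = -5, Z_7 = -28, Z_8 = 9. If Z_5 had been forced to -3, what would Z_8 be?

do(Z_5=-3) replaces the equation Z_5 := 2 if Z_1 >= 5 else 3 with the constant Z_5 = -3.
Z_3 = Z_2^2 + Z_1  [with Z_2=-1, Z_1=4]  = 5
Z_6 = 2Z_1 - 3Z_3 + 2  [with Z_1=4, Z_3=5]  = -5
Z_8 = -2Z_2 - Z_5 - 2Z_6  [with Z_2=-1, Z_5=-3, Z_6=-5]  = 15

15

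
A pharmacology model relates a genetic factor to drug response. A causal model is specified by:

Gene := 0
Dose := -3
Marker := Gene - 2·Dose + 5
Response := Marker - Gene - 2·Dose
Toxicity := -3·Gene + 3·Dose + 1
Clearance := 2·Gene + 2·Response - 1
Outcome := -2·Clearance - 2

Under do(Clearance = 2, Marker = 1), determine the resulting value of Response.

7

Under do(Clearance = 2, Marker = 1), each intervened variable's structural equation is replaced by its fixed value.
Response = Marker - Gene - 2·Dose  [with Marker=1, Gene=0, Dose=-3]  = 7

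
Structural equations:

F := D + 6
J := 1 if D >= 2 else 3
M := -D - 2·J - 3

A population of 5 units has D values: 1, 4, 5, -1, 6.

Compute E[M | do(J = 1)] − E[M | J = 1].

The intervention sets J=1 in all 5 units regardless of D. Recomputing M per unit gives -6, -9, -10, -4, -11; average -8.
Conditioning on J=1 selects the 3 unit(s) with D ∈ {4, 5, 6}. Their M values: -9, -10, -11. Mean = -10.
Difference = -8 − (-10) = 2.

2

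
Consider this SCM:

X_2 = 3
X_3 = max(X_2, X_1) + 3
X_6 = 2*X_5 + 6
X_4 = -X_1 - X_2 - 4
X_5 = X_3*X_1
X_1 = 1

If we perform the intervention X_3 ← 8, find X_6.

22

The intervention breaks the incoming arrows to X_3: X_3 = max(X_2, X_1) + 3 no longer applies, and X_3 = 8.
X_5 = X_3*X_1  [with X_3=8, X_1=1]  = 8
X_6 = 2*X_5 + 6  [with X_5=8]  = 22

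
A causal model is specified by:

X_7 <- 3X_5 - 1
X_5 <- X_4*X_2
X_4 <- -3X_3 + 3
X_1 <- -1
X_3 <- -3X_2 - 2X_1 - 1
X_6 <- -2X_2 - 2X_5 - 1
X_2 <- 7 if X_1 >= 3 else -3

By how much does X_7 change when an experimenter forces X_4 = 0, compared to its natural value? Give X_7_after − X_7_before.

The intervention breaks the incoming arrows to X_4: X_4 <- -3X_3 + 3 no longer applies, and X_4 = 0.
X_2 = 7 if X_1 >= 3 else -3  [with X_1=-1]  = -3
X_5 = X_4*X_2  [with X_4=0, X_2=-3]  = 0
X_7 = 3X_5 - 1  [with X_5=0]  = -1
Without intervention: X_2 = 7 if X_1 >= 3 else -3  [with X_1=-1]  = -3; X_3 = -3X_2 - 2X_1 - 1  [with X_2=-3, X_1=-1]  = 10; X_4 = -3X_3 + 3  [with X_3=10]  = -27; X_5 = X_4*X_2  [with X_4=-27, X_2=-3]  = 81; X_7 = 3X_5 - 1  [with X_5=81]  = 242.
Change = -1 − 242 = -243.

-243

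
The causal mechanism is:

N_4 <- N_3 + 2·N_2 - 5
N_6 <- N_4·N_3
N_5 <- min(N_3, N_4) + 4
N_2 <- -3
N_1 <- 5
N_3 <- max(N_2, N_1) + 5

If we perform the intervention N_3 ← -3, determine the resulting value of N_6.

42

The intervention breaks the incoming arrows to N_3: N_3 <- max(N_2, N_1) + 5 no longer applies, and N_3 = -3.
N_4 = N_3 + 2·N_2 - 5  [with N_3=-3, N_2=-3]  = -14
N_6 = N_4·N_3  [with N_4=-14, N_3=-3]  = 42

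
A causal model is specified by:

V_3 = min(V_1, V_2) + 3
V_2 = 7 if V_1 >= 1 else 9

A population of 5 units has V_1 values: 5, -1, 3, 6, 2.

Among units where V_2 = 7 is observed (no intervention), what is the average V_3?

Observing V_2=7 restricts to units where V_2's equation naturally yields 7: V_1 ∈ {5, 3, 6, 2}. In that subpopulation V_3 = 8, 6, 9, 5, mean 7.

7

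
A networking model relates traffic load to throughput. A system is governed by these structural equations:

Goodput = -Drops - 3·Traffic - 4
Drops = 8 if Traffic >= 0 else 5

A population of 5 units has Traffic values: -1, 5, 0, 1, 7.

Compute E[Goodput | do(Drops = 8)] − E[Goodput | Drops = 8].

2.55

Every unit gets Drops=8 under the intervention. Goodput values become -9, -27, -12, -15, -33; E[Goodput|do(Drops=8)] = -19.2.
Observing Drops=8 restricts to units where Drops's equation naturally yields 8: Traffic ∈ {5, 0, 1, 7}. In that subpopulation Goodput = -27, -12, -15, -33, mean -21.75.
Difference = -19.2 − (-21.75) = 2.55.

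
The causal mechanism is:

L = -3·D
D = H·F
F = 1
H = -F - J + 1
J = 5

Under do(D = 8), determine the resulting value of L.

Intervening sets D = 8 and removes its equation (D = H·F).
L = -3·D  [with D=8]  = -24

-24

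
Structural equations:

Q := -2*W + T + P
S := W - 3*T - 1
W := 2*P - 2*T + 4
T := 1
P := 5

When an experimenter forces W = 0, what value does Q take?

6

do(W=0) replaces the equation W := 2*P - 2*T + 4 with the constant W = 0.
Q = -2*W + T + P  [with W=0, T=1, P=5]  = 6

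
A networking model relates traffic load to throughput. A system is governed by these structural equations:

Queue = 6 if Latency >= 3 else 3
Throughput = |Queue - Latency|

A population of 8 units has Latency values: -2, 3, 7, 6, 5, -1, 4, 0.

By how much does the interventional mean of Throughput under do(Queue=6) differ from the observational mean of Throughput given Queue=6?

2.1

Every unit gets Queue=6 under the intervention. Throughput values become 8, 3, 1, 0, 1, 7, 2, 6; E[Throughput|do(Queue=6)] = 3.5.
Conditioning on Queue=6 selects the 5 unit(s) with Latency ∈ {3, 7, 6, 5, 4}. Their Throughput values: 3, 1, 0, 1, 2. Mean = 1.4.
Difference = 3.5 − 1.4 = 2.1.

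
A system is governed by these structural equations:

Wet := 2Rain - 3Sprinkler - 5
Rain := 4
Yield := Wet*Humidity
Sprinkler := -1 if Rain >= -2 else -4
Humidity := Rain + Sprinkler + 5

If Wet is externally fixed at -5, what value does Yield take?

-40

do(Wet=-5) replaces the equation Wet := 2Rain - 3Sprinkler - 5 with the constant Wet = -5.
Sprinkler = -1 if Rain >= -2 else -4  [with Rain=4]  = -1
Humidity = Rain + Sprinkler + 5  [with Rain=4, Sprinkler=-1]  = 8
Yield = Wet*Humidity  [with Wet=-5, Humidity=8]  = -40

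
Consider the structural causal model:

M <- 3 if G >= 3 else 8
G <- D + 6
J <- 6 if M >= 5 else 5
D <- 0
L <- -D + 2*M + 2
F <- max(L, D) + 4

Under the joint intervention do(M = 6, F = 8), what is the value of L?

14

Setting M = 6, F = 8 by intervention discards those variables' equations.
L = -D + 2*M + 2  [with D=0, M=6]  = 14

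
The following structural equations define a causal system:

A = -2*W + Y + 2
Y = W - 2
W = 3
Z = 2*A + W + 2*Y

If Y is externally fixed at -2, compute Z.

Under do(Y=-2), the mechanism Y = W - 2 is discarded; Y is fixed at -2.
A = -2*W + Y + 2  [with W=3, Y=-2]  = -6
Z = 2*A + W + 2*Y  [with A=-6, W=3, Y=-2]  = -13

-13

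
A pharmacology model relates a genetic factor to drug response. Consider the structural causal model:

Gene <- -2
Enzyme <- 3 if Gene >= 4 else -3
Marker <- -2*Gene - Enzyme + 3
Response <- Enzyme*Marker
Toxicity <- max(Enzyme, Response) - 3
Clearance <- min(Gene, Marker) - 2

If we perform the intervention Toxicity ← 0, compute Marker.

do(Toxicity=0) replaces the equation Toxicity <- max(Enzyme, Response) - 3 with the constant Toxicity = 0.
Marker is not downstream of the intervention, so its value is determined by the original equations.
Enzyme = 3 if Gene >= 4 else -3  [with Gene=-2]  = -3
Marker = -2*Gene - Enzyme + 3  [with Gene=-2, Enzyme=-3]  = 10

10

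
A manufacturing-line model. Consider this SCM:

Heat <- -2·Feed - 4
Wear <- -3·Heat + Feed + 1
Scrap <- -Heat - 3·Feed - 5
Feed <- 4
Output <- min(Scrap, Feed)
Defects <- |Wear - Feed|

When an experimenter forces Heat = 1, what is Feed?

4

Under do(Heat=1), the mechanism Heat <- -2·Feed - 4 is discarded; Heat is fixed at 1.
Feed is not downstream of the intervention, so its value is determined by the original equations.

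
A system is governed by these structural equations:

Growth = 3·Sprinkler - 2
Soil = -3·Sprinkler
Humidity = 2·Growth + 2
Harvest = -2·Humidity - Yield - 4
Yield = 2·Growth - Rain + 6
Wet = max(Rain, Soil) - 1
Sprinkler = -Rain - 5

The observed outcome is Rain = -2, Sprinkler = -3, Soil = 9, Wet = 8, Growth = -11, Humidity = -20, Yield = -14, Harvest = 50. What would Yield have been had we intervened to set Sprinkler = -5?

Under do(Sprinkler=-5), the mechanism Sprinkler = -Rain - 5 is discarded; Sprinkler is fixed at -5.
Growth = 3·Sprinkler - 2  [with Sprinkler=-5]  = -17
Yield = 2·Growth - Rain + 6  [with Growth=-17, Rain=-2]  = -26

-26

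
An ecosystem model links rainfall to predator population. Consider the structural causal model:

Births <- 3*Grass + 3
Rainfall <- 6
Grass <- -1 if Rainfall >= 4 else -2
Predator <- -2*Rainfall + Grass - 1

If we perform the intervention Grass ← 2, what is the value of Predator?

-11

The intervention breaks the incoming arrows to Grass: Grass <- -1 if Rainfall >= 4 else -2 no longer applies, and Grass = 2.
Predator = -2*Rainfall + Grass - 1  [with Rainfall=6, Grass=2]  = -11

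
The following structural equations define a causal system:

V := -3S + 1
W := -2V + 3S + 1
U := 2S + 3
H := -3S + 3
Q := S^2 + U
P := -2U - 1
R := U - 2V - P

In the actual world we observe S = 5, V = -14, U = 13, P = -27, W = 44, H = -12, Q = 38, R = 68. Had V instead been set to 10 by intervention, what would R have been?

20

do(V=10) replaces the equation V := -3S + 1 with the constant V = 10.
U = 2S + 3  [with S=5]  = 13
P = -2U - 1  [with U=13]  = -27
R = U - 2V - P  [with U=13, V=10, P=-27]  = 20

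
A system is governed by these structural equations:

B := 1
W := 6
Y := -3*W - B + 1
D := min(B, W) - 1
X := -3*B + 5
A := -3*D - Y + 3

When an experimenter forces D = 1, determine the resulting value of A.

18

Under do(D=1), the mechanism D := min(B, W) - 1 is discarded; D is fixed at 1.
Y = -3*W - B + 1  [with W=6, B=1]  = -18
A = -3*D - Y + 3  [with D=1, Y=-18]  = 18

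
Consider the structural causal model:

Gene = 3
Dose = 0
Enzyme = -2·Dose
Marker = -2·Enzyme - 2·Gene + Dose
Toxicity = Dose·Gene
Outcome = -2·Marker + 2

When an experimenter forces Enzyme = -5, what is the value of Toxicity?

0

do(Enzyme=-5) replaces the equation Enzyme = -2·Dose with the constant Enzyme = -5.
Toxicity is not downstream of the intervention, so its value is determined by the original equations.
Toxicity = Dose·Gene  [with Dose=0, Gene=3]  = 0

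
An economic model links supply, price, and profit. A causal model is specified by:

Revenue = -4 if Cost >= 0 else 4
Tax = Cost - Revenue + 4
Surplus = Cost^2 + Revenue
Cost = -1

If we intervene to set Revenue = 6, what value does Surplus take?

Under do(Revenue=6), the mechanism Revenue = -4 if Cost >= 0 else 4 is discarded; Revenue is fixed at 6.
Surplus = Cost^2 + Revenue  [with Cost=-1, Revenue=6]  = 7

7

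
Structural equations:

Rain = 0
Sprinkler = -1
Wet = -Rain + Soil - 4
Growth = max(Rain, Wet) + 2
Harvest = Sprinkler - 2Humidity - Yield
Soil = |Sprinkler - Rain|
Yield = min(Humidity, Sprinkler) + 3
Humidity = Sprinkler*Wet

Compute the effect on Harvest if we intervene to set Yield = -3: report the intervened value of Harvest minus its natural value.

do(Yield=-3) replaces the equation Yield = min(Humidity, Sprinkler) + 3 with the constant Yield = -3.
Soil = |Sprinkler - Rain|  [with Sprinkler=-1, Rain=0]  = 1
Wet = -Rain + Soil - 4  [with Rain=0, Soil=1]  = -3
Humidity = Sprinkler*Wet  [with Sprinkler=-1, Wet=-3]  = 3
Harvest = Sprinkler - 2Humidity - Yield  [with Sprinkler=-1, Humidity=3, Yield=-3]  = -4
Without intervention: Soil = |Sprinkler - Rain|  [with Sprinkler=-1, Rain=0]  = 1; Wet = -Rain + Soil - 4  [with Rain=0, Soil=1]  = -3; Humidity = Sprinkler*Wet  [with Sprinkler=-1, Wet=-3]  = 3; Yield = min(Humidity, Sprinkler) + 3  [with Humidity=3, Sprinkler=-1]  = 2; Harvest = Sprinkler - 2Humidity - Yield  [with Sprinkler=-1, Humidity=3, Yield=2]  = -9.
Change = -4 − (-9) = 5.

5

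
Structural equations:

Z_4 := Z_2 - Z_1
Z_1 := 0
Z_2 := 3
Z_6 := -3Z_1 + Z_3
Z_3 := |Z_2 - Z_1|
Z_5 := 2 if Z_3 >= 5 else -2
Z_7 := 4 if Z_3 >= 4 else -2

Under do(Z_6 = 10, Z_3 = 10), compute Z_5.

2

Under do(Z_6 = 10, Z_3 = 10), each intervened variable's structural equation is replaced by its fixed value.
Z_5 = 2 if Z_3 >= 5 else -2  [with Z_3=10]  = 2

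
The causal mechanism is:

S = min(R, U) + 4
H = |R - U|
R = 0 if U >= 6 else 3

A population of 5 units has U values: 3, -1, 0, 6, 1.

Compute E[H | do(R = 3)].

Under do(R=3), R's equation is replaced by R=3 for every unit. Per-unit H: 0, 4, 3, 3, 2. Mean = 2.4.

2.4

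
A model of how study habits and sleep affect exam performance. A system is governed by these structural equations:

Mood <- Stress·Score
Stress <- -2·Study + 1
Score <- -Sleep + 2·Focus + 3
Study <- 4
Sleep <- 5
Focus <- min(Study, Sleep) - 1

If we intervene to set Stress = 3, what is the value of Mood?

The intervention breaks the incoming arrows to Stress: Stress <- -2·Study + 1 no longer applies, and Stress = 3.
Focus = min(Study, Sleep) - 1  [with Study=4, Sleep=5]  = 3
Score = -Sleep + 2·Focus + 3  [with Sleep=5, Focus=3]  = 4
Mood = Stress·Score  [with Stress=3, Score=4]  = 12

12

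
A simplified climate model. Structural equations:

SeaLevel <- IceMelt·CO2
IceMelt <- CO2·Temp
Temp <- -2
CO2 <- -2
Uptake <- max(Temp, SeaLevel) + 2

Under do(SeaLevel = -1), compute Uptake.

Intervening sets SeaLevel = -1 and removes its equation (SeaLevel <- IceMelt·CO2).
Uptake = max(Temp, SeaLevel) + 2  [with Temp=-2, SeaLevel=-1]  = 1

1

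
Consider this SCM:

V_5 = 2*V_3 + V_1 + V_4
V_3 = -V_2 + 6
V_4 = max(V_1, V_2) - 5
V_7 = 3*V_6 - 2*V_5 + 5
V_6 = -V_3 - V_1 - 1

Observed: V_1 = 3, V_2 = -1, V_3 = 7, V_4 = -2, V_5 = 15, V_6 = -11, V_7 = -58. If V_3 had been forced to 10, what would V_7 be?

-79

The intervention breaks the incoming arrows to V_3: V_3 = -V_2 + 6 no longer applies, and V_3 = 10.
V_4 = max(V_1, V_2) - 5  [with V_1=3, V_2=-1]  = -2
V_5 = 2*V_3 + V_1 + V_4  [with V_3=10, V_1=3, V_4=-2]  = 21
V_6 = -V_3 - V_1 - 1  [with V_3=10, V_1=3]  = -14
V_7 = 3*V_6 - 2*V_5 + 5  [with V_6=-14, V_5=21]  = -79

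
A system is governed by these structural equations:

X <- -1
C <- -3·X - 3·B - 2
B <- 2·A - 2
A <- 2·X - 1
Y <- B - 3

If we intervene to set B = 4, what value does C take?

The intervention breaks the incoming arrows to B: B <- 2·A - 2 no longer applies, and B = 4.
C = -3·X - 3·B - 2  [with X=-1, B=4]  = -11

-11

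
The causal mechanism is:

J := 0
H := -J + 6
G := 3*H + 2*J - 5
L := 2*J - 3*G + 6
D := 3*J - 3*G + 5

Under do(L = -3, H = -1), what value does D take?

The joint intervention fixes L = -3, H = -1, removing each variable's own equation.
G = 3*H + 2*J - 5  [with H=-1, J=0]  = -8
D = 3*J - 3*G + 5  [with J=0, G=-8]  = 29

29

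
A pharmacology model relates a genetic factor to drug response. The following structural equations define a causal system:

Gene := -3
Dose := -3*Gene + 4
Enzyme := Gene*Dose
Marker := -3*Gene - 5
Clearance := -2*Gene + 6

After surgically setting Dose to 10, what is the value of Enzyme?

The intervention breaks the incoming arrows to Dose: Dose := -3*Gene + 4 no longer applies, and Dose = 10.
Enzyme = Gene*Dose  [with Gene=-3, Dose=10]  = -30

-30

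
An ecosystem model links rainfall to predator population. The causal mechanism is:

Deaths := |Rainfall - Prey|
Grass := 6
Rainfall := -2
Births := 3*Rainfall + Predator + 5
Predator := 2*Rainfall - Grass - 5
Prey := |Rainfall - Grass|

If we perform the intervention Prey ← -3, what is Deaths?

The intervention breaks the incoming arrows to Prey: Prey := |Rainfall - Grass| no longer applies, and Prey = -3.
Deaths = |Rainfall - Prey|  [with Rainfall=-2, Prey=-3]  = 1

1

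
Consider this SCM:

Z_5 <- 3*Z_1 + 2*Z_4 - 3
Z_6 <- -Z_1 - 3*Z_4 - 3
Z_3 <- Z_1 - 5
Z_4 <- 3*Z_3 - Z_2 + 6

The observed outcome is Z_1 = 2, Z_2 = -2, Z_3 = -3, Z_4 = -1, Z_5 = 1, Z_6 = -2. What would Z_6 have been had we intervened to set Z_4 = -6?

Under do(Z_4=-6), the mechanism Z_4 <- 3*Z_3 - Z_2 + 6 is discarded; Z_4 is fixed at -6.
Z_6 = -Z_1 - 3*Z_4 - 3  [with Z_1=2, Z_4=-6]  = 13

13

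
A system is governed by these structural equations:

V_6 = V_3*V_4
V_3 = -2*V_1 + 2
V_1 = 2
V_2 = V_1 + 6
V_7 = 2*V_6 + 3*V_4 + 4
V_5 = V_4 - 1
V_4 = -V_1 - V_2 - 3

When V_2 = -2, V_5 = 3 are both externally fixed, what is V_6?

6

Setting V_2 = -2, V_5 = 3 by intervention discards those variables' equations.
V_3 = -2*V_1 + 2  [with V_1=2]  = -2
V_4 = -V_1 - V_2 - 3  [with V_1=2, V_2=-2]  = -3
V_6 = V_3*V_4  [with V_3=-2, V_4=-3]  = 6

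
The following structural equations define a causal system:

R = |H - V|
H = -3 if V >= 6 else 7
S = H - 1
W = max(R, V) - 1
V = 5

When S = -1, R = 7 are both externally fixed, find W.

6

Under do(S = -1, R = 7), each intervened variable's structural equation is replaced by its fixed value.
W = max(R, V) - 1  [with R=7, V=5]  = 6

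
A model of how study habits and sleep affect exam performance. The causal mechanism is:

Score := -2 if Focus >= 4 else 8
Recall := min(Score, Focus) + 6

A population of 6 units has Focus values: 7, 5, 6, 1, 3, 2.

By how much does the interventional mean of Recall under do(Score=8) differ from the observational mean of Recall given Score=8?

Under do(Score=8), Score's equation is replaced by Score=8 for every unit. Per-unit Recall: 13, 11, 12, 7, 9, 8. Mean = 10.
E[Recall|Score=8] averages over only the 3 units with Score=8 (Focus = 1, 3, 2): Recall = 7, 9, 8, mean 8.
Difference = 10 − 8 = 2.

2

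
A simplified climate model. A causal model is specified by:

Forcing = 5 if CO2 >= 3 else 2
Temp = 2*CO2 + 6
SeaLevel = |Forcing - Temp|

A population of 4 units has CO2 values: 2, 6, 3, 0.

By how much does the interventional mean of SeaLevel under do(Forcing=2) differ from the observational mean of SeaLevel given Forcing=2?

3.5

Under do(Forcing=2), Forcing's equation is replaced by Forcing=2 for every unit. Per-unit SeaLevel: 8, 16, 10, 4. Mean = 9.5.
E[SeaLevel|Forcing=2] averages over only the 2 units with Forcing=2 (CO2 = 2, 0): SeaLevel = 8, 4, mean 6.
Difference = 9.5 − 6 = 3.5.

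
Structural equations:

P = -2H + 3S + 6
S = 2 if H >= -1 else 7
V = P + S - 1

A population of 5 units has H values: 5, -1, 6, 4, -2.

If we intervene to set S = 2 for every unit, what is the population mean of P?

7.2

do(S=2) breaks S's dependence on H. With S=2 fixed, P across the units is 2, 14, 0, 4, 16, mean 7.2.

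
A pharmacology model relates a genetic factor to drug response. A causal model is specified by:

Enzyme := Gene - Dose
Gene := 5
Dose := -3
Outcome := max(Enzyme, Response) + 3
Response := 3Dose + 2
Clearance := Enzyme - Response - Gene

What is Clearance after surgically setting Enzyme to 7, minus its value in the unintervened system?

do(Enzyme=7) replaces the equation Enzyme := Gene - Dose with the constant Enzyme = 7.
Response = 3Dose + 2  [with Dose=-3]  = -7
Clearance = Enzyme - Response - Gene  [with Enzyme=7, Response=-7, Gene=5]  = 9
Without intervention: Enzyme = Gene - Dose  [with Gene=5, Dose=-3]  = 8; Response = 3Dose + 2  [with Dose=-3]  = -7; Clearance = Enzyme - Response - Gene  [with Enzyme=8, Response=-7, Gene=5]  = 10.
Change = 9 − 10 = -1.

-1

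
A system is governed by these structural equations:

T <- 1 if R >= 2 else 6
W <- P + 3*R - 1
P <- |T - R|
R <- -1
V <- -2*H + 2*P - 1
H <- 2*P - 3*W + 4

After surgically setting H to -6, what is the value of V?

The intervention breaks the incoming arrows to H: H <- 2*P - 3*W + 4 no longer applies, and H = -6.
T = 1 if R >= 2 else 6  [with R=-1]  = 6
P = |T - R|  [with T=6, R=-1]  = 7
V = -2*H + 2*P - 1  [with H=-6, P=7]  = 25

25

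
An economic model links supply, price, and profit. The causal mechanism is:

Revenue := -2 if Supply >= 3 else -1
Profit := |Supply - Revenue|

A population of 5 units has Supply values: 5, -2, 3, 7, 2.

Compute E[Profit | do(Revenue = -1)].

4.4

Under do(Revenue=-1), Revenue's equation is replaced by Revenue=-1 for every unit. Per-unit Profit: 6, 1, 4, 8, 3. Mean = 4.4.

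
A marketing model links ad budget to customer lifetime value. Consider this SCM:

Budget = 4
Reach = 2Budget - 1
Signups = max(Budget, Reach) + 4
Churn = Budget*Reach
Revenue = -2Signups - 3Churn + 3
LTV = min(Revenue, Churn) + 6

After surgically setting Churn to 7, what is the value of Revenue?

Intervening sets Churn = 7 and removes its equation (Churn = Budget*Reach).
Reach = 2Budget - 1  [with Budget=4]  = 7
Signups = max(Budget, Reach) + 4  [with Budget=4, Reach=7]  = 11
Revenue = -2Signups - 3Churn + 3  [with Signups=11, Churn=7]  = -40

-40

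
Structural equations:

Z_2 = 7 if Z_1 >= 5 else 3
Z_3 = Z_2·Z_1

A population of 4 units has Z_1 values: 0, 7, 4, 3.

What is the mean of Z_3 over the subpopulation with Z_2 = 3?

Conditioning on Z_2=3 selects the 3 unit(s) with Z_1 ∈ {0, 4, 3}. Their Z_3 values: 0, 12, 9. Mean = 7.

7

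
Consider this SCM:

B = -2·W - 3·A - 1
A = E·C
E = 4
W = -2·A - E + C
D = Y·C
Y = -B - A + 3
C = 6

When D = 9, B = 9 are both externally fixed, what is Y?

-30

Setting D = 9, B = 9 by intervention discards those variables' equations.
A = E·C  [with E=4, C=6]  = 24
Y = -B - A + 3  [with B=9, A=24]  = -30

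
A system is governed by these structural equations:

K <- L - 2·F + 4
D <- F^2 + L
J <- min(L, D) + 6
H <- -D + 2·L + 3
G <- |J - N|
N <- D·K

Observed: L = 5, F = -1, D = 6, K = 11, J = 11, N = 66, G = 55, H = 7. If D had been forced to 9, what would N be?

99

The intervention breaks the incoming arrows to D: D <- F^2 + L no longer applies, and D = 9.
K = L - 2·F + 4  [with L=5, F=-1]  = 11
N = D·K  [with D=9, K=11]  = 99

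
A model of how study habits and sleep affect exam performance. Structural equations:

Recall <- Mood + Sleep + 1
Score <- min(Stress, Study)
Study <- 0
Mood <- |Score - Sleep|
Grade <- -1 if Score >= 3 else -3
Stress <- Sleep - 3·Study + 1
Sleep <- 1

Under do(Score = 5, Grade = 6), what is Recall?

6

The joint intervention fixes Score = 5, Grade = 6, removing each variable's own equation.
Mood = |Score - Sleep|  [with Score=5, Sleep=1]  = 4
Recall = Mood + Sleep + 1  [with Mood=4, Sleep=1]  = 6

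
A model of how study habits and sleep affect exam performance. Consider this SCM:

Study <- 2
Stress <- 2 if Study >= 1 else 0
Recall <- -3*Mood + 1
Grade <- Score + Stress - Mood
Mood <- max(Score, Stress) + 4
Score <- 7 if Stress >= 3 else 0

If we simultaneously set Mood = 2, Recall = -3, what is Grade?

0

The joint intervention fixes Mood = 2, Recall = -3, removing each variable's own equation.
Stress = 2 if Study >= 1 else 0  [with Study=2]  = 2
Score = 7 if Stress >= 3 else 0  [with Stress=2]  = 0
Grade = Score + Stress - Mood  [with Score=0, Stress=2, Mood=2]  = 0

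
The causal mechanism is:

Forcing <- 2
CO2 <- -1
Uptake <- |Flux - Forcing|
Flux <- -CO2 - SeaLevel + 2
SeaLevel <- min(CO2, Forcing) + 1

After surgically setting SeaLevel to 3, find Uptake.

2

do(SeaLevel=3) replaces the equation SeaLevel <- min(CO2, Forcing) + 1 with the constant SeaLevel = 3.
Flux = -CO2 - SeaLevel + 2  [with CO2=-1, SeaLevel=3]  = 0
Uptake = |Flux - Forcing|  [with Flux=0, Forcing=2]  = 2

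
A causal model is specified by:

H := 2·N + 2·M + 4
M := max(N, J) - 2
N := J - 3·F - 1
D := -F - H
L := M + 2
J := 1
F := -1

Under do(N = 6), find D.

-23

The intervention breaks the incoming arrows to N: N := J - 3·F - 1 no longer applies, and N = 6.
M = max(N, J) - 2  [with N=6, J=1]  = 4
H = 2·N + 2·M + 4  [with N=6, M=4]  = 24
D = -F - H  [with F=-1, H=24]  = -23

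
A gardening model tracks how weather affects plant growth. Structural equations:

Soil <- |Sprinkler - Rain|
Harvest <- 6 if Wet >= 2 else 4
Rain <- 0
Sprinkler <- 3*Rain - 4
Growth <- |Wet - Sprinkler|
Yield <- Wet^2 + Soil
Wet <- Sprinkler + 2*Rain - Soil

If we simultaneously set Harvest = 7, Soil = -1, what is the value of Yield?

Setting Harvest = 7, Soil = -1 by intervention discards those variables' equations.
Sprinkler = 3*Rain - 4  [with Rain=0]  = -4
Wet = Sprinkler + 2*Rain - Soil  [with Sprinkler=-4, Rain=0, Soil=-1]  = -3
Yield = Wet^2 + Soil  [with Wet=-3, Soil=-1]  = 8

8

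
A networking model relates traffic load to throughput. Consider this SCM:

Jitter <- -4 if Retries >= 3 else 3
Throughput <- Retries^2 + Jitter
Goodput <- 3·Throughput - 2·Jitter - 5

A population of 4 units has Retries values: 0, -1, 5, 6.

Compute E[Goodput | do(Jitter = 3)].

do(Jitter=3) breaks Jitter's dependence on Retries. With Jitter=3 fixed, Goodput across the units is -2, 1, 73, 106, mean 44.5.

44.5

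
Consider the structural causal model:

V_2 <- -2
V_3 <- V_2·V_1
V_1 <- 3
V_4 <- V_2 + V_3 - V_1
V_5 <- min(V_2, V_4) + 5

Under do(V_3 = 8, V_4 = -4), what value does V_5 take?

1

Setting V_3 = 8, V_4 = -4 by intervention discards those variables' equations.
V_5 = min(V_2, V_4) + 5  [with V_2=-2, V_4=-4]  = 1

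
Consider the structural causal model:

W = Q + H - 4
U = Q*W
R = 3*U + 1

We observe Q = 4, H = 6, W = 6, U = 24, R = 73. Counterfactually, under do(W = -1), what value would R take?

do(W=-1) replaces the equation W = Q + H - 4 with the constant W = -1.
U = Q*W  [with Q=4, W=-1]  = -4
R = 3*U + 1  [with U=-4]  = -11

-11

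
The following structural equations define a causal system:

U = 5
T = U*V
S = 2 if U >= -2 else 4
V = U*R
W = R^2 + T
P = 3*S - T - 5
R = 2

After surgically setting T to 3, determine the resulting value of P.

Under do(T=3), the mechanism T = U*V is discarded; T is fixed at 3.
S = 2 if U >= -2 else 4  [with U=5]  = 2
P = 3*S - T - 5  [with S=2, T=3]  = -2

-2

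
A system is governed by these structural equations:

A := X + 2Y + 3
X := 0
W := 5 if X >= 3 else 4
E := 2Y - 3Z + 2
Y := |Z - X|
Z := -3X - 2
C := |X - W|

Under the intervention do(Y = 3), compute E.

do(Y=3) replaces the equation Y := |Z - X| with the constant Y = 3.
Z = -3X - 2  [with X=0]  = -2
E = 2Y - 3Z + 2  [with Y=3, Z=-2]  = 14

14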